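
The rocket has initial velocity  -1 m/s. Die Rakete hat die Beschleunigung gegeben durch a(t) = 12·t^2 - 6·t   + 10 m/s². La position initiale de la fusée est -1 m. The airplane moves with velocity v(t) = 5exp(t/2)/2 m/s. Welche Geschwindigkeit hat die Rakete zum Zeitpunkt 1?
Ausgehend von der Beschleunigung a(t) = 12·t^2 - 6·t + 10, nehmen wir 1 Integral. Die Stammfunktion von der Beschleunigung ist die Geschwindigkeit. Mit v(0) = -1 erhalten wir v(t) = 4·t^3 - 3·t^2 + 10·t - 1. Wir haben die Geschwindigkeit v(t) = 4·t^3 - 3·t^2 + 10·t - 1. Durch Einsetzen von t = 1: v(1) = 10.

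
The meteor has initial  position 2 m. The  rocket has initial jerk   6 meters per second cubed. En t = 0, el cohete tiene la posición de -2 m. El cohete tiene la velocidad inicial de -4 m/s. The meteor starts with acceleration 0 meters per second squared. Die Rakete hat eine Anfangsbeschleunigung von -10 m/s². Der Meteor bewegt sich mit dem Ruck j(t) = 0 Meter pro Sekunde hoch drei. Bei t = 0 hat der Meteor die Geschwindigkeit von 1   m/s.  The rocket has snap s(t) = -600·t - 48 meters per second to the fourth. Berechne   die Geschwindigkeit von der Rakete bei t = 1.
Ausgehend von dem Snap s(t) = -600·t - 48, nehmen wir 3 Integrale. Das Integral von dem Snap, mit j(0) = 6, ergibt den Ruck: j(t) = -300·t^2 - 48·t + 6. Das Integral von dem Ruck ist die Beschleunigung. Mit a(0) = -10 erhalten wir a(t) = -100·t^3 - 24·t^2 + 6·t - 10. Mit ∫a(t)dt und Anwendung von v(0) = -4, finden wir v(t) = -25·t^4 - 8·t^3 + 3·t^2 - 10·t - 4. Wir haben die Geschwindigkeit v(t) = -25·t^4 - 8·t^3 + 3·t^2 - 10·t - 4. Durch Einsetzen von t = 1: v(1) = -44.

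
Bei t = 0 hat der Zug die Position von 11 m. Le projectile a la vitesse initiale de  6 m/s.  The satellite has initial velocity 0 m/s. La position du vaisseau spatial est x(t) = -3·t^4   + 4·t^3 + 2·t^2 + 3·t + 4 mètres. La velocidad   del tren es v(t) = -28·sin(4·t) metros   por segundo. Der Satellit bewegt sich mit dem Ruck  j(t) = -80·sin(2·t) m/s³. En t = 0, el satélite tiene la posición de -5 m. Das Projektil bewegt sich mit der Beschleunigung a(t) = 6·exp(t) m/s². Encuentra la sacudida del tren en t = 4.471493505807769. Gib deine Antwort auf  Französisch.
En partant de la vitesse v(t) = -28·sin(4·t), nous prenons 2 dérivées. En prenant d/dt de v(t), nous trouvons a(t) = -112·cos(4·t). La dérivée de l'accélération donne le jerk: j(t) = 448·sin(4·t). En utilisant j(t) = 448·sin(4·t) et en substituant t = 4.471493505807769, nous trouvons j = -367.915788383064.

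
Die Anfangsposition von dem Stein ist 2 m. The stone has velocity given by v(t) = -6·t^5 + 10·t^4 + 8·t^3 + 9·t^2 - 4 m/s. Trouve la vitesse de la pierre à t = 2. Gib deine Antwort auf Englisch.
We have velocity v(t) = -6·t^5 + 10·t^4 + 8·t^3 + 9·t^2 - 4. Substituting t = 2: v(2) = 64.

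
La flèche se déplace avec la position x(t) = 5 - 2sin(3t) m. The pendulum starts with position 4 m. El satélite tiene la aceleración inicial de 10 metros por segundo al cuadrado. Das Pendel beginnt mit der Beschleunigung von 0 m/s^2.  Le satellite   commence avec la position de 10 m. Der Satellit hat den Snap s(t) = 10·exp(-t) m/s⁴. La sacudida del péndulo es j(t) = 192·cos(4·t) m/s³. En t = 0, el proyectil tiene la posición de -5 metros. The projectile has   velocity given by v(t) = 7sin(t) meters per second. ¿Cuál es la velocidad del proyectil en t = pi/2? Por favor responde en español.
Tenemos la velocidad v(t) = 7·sin(t). Sustituyendo t = pi/2: v(pi/2) = 7.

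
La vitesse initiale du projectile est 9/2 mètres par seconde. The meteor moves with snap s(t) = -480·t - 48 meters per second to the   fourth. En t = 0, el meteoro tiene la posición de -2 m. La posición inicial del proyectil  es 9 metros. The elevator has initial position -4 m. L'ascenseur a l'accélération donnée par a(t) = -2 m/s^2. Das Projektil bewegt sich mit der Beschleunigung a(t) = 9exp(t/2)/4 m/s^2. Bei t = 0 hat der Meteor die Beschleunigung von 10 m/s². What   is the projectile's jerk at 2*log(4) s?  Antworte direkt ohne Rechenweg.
At t = 2*log(4), j = 9/2.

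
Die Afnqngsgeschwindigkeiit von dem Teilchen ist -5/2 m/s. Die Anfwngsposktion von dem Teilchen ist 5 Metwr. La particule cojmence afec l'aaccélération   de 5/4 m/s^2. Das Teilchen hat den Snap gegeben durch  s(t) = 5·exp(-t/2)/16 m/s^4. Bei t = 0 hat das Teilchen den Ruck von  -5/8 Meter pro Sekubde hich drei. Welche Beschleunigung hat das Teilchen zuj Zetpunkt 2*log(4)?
Ausgehend von dem Snap s(t) = 5·exp(-t/2)/16, nehmen wir 2 Stammfunktionen. Die Stammfunktion von dem Snap, mit j(0) = -5/8, ergibt den Ruck: j(t) = -5·exp(-t/2)/8. Durch Integration von dem Ruck und Verwendung der Anfangsbedingung a(0) = 5/4, erhalten wir a(t) = 5·exp(-t/2)/4. Aus der Gleichung für die Beschleunigung a(t) = 5·exp(-t/2)/4, setzen wir t = 2*log(4) ein und erhalten a = 5/16.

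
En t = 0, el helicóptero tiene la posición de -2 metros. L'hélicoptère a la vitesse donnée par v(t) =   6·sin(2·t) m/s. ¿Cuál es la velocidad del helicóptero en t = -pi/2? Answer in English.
From the given velocity equation v(t) = 6·sin(2·t), we substitute t = -pi/2 to get v = 0.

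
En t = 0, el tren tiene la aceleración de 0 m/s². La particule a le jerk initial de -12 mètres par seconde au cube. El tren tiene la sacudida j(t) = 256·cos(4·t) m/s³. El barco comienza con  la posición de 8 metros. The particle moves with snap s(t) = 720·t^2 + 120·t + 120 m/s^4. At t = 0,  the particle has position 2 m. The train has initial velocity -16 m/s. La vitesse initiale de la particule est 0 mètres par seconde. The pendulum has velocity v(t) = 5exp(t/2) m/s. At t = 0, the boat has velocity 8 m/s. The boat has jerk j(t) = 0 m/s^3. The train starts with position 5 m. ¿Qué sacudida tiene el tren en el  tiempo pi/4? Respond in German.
Aus der Gleichung für den Ruck j(t) = 256·cos(4·t), setzen wir t = pi/4 ein und erhalten j = -256.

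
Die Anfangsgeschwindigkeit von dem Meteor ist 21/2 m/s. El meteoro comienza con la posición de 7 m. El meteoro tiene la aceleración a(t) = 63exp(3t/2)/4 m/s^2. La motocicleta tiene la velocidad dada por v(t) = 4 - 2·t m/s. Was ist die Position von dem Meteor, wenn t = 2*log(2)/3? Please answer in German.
Wir müssen das Integral unserer Gleichung für die Beschleunigung a(t) = 63·exp(3·t/2)/4 2-mal finden. Mit ∫a(t)dt und Anwendung von v(0) = 21/2, finden wir v(t) = 21·exp(3·t/2)/2. Die Stammfunktion von der Geschwindigkeit, mit x(0) = 7, ergibt die Position: x(t) = 7·exp(3·t/2). Aus der Gleichung für die Position x(t) = 7·exp(3·t/2), setzen wir t = 2*log(2)/3 ein und erhalten x = 14.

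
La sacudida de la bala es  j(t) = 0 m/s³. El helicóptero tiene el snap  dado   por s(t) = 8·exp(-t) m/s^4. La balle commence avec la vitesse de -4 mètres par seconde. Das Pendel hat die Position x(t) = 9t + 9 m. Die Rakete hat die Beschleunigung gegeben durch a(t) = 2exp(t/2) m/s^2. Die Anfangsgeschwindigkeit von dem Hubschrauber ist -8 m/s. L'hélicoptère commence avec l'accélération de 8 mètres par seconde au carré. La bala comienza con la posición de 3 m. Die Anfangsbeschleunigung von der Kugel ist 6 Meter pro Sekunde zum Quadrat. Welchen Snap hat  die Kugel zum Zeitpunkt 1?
Wir müssen unsere Gleichung für den Ruck j(t) = 0 1-mal ableiten. Mit d/dt von j(t) finden wir s(t) = 0. Aus der Gleichung für den Snap s(t) = 0, setzen wir t = 1 ein und erhalten s = 0.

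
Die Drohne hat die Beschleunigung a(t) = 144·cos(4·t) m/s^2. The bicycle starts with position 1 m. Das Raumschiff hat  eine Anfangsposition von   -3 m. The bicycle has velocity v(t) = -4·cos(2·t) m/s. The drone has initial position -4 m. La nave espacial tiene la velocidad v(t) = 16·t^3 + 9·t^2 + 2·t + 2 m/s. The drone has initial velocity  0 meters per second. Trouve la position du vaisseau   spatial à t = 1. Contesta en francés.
Nous devons intégrer notre équation de la vitesse v(t) = 16·t^3 + 9·t^2 + 2·t + 2 1 fois. L'intégrale de la vitesse, avec x(0) = -3, donne la position: x(t) = 4·t^4 + 3·t^3 + t^2 + 2·t - 3. En utilisant x(t) = 4·t^4 + 3·t^3 + t^2 + 2·t - 3 et en substituant t = 1, nous trouvons x = 7.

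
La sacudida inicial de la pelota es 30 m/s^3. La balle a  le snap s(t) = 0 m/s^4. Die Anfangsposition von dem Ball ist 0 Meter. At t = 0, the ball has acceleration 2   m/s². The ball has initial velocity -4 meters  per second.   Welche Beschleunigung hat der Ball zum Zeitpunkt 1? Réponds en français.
Nous devons trouver la primitive de notre équation du snap s(t) = 0 2 fois. En intégrant le snap et en utilisant la condition initiale j(0) = 30, nous obtenons j(t) = 30. L'intégrale du jerk est l'accélération. En utilisant a(0) = 2, nous obtenons a(t) = 30·t + 2. Nous avons l'accélération a(t) = 30·t + 2. En substituant t = 1: a(1) = 32.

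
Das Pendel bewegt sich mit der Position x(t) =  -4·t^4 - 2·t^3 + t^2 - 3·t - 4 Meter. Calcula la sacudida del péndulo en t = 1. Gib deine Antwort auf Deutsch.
Wir müssen unsere Gleichung für die Position x(t) = -4·t^4 - 2·t^3 + t^2 - 3·t - 4 3-mal ableiten. Mit d/dt von x(t) finden wir v(t) = -16·t^3 - 6·t^2 + 2·t - 3. Durch Ableiten von der Geschwindigkeit erhalten wir die Beschleunigung: a(t) = -48·t^2 - 12·t + 2. Die Ableitung von der Beschleunigung ergibt den Ruck: j(t) = -96·t - 12. Mit j(t) = -96·t - 12 und Einsetzen von t = 1, finden wir j = -108.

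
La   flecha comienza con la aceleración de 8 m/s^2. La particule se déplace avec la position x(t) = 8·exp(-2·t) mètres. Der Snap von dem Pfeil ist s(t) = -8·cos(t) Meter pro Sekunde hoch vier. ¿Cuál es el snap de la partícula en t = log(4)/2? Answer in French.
Nous devons dériver notre équation de la position x(t) = 8·exp(-2·t) 4 fois. La dérivée de la position donne la vitesse: v(t) = -16·exp(-2·t). En prenant d/dt de v(t), nous trouvons a(t) = 32·exp(-2·t). La dérivée de l'accélération donne le jerk: j(t) = -64·exp(-2·t). La dérivée du jerk donne le snap: s(t) = 128·exp(-2·t). En utilisant s(t) = 128·exp(-2·t) et en substituant t = log(4)/2, nous trouvons s = 32.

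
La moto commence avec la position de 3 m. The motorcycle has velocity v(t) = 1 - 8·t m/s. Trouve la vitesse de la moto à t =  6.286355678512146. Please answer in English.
From the given velocity equation v(t) = 1 - 8·t, we substitute t = 6.286355678512146 to get v = -49.2908454280972.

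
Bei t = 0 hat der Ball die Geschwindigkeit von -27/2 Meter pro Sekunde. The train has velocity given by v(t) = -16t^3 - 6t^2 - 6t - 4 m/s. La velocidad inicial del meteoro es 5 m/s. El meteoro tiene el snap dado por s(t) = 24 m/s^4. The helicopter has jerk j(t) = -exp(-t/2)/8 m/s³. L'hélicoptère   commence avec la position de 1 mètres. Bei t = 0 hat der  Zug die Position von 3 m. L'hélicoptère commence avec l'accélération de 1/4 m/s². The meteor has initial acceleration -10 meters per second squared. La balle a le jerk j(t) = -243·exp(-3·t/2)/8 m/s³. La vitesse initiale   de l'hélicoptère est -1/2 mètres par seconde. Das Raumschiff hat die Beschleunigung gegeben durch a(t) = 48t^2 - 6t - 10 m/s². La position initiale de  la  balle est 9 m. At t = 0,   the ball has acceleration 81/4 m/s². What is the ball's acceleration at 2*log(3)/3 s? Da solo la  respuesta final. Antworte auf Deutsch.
Die Beschleunigung bei t = 2*log(3)/3 ist a = 27/4.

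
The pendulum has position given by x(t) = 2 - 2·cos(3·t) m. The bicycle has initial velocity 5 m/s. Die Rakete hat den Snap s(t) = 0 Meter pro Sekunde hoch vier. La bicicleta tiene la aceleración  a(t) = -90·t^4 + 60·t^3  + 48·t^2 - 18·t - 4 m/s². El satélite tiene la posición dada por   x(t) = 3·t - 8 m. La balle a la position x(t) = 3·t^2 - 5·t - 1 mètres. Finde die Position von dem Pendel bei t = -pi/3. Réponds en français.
De l'équation de la position x(t) = 2 - 2·cos(3·t), nous substituons t = -pi/3 pour obtenir x = 4.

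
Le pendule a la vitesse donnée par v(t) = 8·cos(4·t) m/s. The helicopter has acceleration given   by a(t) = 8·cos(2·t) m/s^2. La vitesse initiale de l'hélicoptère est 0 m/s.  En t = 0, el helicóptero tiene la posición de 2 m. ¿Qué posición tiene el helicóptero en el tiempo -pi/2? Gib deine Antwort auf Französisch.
Pour résoudre ceci, nous devons prendre 2 primitives de notre équation de l'accélération a(t) = 8·cos(2·t). L'intégrale de l'accélération est la vitesse. En utilisant v(0) = 0, nous obtenons v(t) = 4·sin(2·t). L'intégrale de la vitesse est la position. En utilisant x(0) = 2, nous obtenons x(t) = 4 - 2·cos(2·t). Nous avons la position x(t) = 4 - 2·cos(2·t). En substituant t = -pi/2: x(-pi/2) = 6.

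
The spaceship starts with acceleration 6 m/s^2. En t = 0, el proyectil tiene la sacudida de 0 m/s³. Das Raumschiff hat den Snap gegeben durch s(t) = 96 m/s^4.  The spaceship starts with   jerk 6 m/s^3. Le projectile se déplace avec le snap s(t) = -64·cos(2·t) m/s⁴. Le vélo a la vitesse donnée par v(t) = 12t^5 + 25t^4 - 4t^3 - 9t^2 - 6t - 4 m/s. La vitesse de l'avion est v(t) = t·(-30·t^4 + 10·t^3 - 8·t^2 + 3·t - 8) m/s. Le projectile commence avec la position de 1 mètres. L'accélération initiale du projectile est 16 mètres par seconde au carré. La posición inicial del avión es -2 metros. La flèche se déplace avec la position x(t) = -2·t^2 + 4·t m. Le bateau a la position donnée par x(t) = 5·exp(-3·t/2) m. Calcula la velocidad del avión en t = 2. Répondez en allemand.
Aus der Gleichung für die Geschwindigkeit v(t) = t·(-30·t^4 + 10·t^3 - 8·t^2 + 3·t - 8), setzen wir t = 2 ein und erhalten v = -868.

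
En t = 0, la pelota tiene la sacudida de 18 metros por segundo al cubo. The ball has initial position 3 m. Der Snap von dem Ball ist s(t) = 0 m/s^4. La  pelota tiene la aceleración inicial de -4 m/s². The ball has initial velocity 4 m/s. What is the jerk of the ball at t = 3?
We need to integrate our snap equation s(t) = 0 1 time. Taking ∫s(t)dt and applying j(0) = 18, we find j(t) = 18. From the given jerk equation j(t) = 18, we substitute t = 3 to get j = 18.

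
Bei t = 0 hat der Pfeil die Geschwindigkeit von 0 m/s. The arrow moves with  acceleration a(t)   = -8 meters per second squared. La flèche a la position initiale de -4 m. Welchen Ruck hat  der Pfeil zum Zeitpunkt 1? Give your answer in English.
We must differentiate our acceleration equation a(t) = -8 1 time. Taking d/dt of a(t), we find j(t) = 0. From the given jerk equation j(t) = 0, we substitute t = 1 to get j = 0.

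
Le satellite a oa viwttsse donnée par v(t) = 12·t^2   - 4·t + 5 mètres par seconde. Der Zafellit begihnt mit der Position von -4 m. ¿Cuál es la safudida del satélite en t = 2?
Debemos derivar nuestra ecuación de la velocidad v(t) = 12·t^2 - 4·t + 5 2 veces. La derivada de la velocidad da la aceleración: a(t) = 24·t - 4. Derivando la aceleración, obtenemos la sacudida: j(t) = 24. Usando j(t) = 24 y sustituyendo t = 2, encontramos j = 24.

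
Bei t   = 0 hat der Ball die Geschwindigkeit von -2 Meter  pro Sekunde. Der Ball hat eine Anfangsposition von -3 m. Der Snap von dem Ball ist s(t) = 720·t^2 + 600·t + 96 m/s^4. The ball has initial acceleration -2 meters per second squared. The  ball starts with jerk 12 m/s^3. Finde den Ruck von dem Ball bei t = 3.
Um dies zu lösen, müssen wir 1 Stammfunktion unserer Gleichung für den Snap s(t) = 720·t^2 + 600·t + 96 finden. Mit ∫s(t)dt und Anwendung von j(0) = 12, finden wir j(t) = 240·t^3 + 300·t^2 + 96·t + 12. Wir haben den Ruck j(t) = 240·t^3 + 300·t^2 + 96·t + 12. Durch Einsetzen von t = 3: j(3) = 9480.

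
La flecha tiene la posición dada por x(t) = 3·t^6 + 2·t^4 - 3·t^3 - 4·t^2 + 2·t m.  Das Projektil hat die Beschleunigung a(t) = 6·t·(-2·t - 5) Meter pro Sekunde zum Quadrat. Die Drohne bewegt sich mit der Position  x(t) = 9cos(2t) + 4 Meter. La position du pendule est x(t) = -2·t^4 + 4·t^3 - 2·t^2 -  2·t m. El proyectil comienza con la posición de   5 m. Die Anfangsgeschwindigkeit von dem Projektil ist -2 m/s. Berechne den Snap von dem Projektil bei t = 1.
Ausgehend von der Beschleunigung a(t) = 6·t·(-2·t - 5), nehmen wir 2 Ableitungen. Mit d/dt von a(t) finden wir j(t) = -24·t - 30. Mit d/dt von j(t) finden wir s(t) = -24. Mit s(t) = -24 und Einsetzen von t = 1, finden wir s = -24.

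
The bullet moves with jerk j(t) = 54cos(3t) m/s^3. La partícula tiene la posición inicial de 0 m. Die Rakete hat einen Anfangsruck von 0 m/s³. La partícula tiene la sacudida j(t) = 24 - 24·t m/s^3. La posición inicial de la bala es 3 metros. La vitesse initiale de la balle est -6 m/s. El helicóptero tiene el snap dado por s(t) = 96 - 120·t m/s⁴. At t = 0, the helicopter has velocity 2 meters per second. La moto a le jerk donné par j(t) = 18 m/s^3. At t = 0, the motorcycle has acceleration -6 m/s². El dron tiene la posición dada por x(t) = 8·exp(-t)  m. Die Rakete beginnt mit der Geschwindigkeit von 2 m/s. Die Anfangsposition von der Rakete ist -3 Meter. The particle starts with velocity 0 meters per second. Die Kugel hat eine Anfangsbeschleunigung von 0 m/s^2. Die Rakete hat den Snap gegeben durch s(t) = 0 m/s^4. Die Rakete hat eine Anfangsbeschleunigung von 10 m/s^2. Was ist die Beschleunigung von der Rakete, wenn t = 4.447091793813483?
Um dies zu lösen, müssen wir 2 Stammfunktionen unserer Gleichung für den Snap s(t) = 0 finden. Durch Integration von dem Snap und Verwendung der Anfangsbedingung j(0) = 0, erhalten wir j(t) = 0. Die Stammfunktion von dem Ruck ist die Beschleunigung. Mit a(0) = 10 erhalten wir a(t) = 10. Wir haben die Beschleunigung a(t) = 10. Durch Einsetzen von t = 4.447091793813483: a(4.447091793813483) = 10.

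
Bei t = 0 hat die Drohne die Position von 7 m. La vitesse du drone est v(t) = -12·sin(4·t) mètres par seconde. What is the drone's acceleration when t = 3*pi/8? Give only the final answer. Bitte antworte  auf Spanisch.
La respuesta es 0.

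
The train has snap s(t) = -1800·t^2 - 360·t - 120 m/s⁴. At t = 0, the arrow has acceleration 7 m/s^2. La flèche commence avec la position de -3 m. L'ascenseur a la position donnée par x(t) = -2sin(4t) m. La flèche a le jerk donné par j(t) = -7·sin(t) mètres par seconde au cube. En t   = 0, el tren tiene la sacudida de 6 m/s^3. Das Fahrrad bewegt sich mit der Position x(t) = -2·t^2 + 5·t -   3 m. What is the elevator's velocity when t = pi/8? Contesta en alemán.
Ausgehend von der Position x(t) = -2·sin(4·t), nehmen wir 1 Ableitung. Durch Ableiten von der Position erhalten wir die Geschwindigkeit: v(t) = -8·cos(4·t). Wir haben die Geschwindigkeit v(t) = -8·cos(4·t). Durch Einsetzen von t = pi/8: v(pi/8) = 0.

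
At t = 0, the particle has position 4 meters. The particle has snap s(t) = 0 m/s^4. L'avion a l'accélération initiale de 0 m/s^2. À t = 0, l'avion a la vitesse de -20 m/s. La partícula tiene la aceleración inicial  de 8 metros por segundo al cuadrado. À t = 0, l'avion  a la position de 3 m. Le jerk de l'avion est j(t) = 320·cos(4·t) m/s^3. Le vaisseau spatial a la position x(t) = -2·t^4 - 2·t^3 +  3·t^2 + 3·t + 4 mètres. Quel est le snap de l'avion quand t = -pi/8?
Nous devons dériver notre équation du jerk j(t) = 320·cos(4·t) 1 fois. La dérivée du jerk donne le snap: s(t) = -1280·sin(4·t). En utilisant s(t) = -1280·sin(4·t) et en substituant t = -pi/8, nous trouvons s = 1280.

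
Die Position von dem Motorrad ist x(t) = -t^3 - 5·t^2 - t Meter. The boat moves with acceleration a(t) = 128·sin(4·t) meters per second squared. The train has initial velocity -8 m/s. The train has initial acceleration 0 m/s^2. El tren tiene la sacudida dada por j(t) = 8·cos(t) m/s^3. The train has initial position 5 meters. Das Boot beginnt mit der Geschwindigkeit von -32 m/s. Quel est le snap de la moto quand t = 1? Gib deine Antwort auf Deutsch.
Um dies zu lösen, müssen wir 4 Ableitungen unserer Gleichung für die Position x(t) = -t^3 - 5·t^2 - t nehmen. Durch Ableiten von der Position erhalten wir die Geschwindigkeit: v(t) = -3·t^2 - 10·t - 1. Mit d/dt von v(t) finden wir a(t) = -6·t - 10. Die Ableitung von der Beschleunigung ergibt den Ruck: j(t) = -6. Mit d/dt von j(t) finden wir s(t) = 0. Mit s(t) = 0 und Einsetzen von t = 1, finden wir s = 0.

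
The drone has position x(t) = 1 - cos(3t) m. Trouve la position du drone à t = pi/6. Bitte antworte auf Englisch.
We have position x(t) = 1 - cos(3·t). Substituting t = pi/6: x(pi/6) = 1.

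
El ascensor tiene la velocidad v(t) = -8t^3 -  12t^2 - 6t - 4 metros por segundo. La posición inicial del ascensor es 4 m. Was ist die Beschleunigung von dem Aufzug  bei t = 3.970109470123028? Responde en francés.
En partant de la vitesse v(t) = -8·t^3 - 12·t^2 - 6·t - 4, nous prenons 1 dérivée. En prenant d/dt de v(t), nous trouvons a(t) = -24·t^2 - 24·t - 6. En utilisant a(t) = -24·t^2 - 24·t - 6 et en substituant t = 3.970109470123028, nous trouvons a = -479.565088197206.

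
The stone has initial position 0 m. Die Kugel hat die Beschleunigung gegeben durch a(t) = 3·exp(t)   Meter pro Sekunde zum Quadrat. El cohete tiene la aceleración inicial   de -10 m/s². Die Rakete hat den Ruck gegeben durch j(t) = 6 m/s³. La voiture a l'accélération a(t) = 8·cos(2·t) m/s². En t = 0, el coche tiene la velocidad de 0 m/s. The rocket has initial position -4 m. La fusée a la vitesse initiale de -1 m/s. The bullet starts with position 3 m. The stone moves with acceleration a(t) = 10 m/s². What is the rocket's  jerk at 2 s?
Using j(t) = 6 and substituting t = 2, we find j = 6.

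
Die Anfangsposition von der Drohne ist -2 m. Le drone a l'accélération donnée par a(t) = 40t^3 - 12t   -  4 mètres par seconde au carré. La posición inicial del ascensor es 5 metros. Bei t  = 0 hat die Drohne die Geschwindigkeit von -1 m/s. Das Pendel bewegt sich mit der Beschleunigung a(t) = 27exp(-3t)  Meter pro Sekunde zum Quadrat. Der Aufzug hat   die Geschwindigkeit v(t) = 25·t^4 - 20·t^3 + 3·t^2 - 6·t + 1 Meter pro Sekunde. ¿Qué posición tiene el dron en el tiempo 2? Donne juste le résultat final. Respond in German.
Die Antwort ist 36.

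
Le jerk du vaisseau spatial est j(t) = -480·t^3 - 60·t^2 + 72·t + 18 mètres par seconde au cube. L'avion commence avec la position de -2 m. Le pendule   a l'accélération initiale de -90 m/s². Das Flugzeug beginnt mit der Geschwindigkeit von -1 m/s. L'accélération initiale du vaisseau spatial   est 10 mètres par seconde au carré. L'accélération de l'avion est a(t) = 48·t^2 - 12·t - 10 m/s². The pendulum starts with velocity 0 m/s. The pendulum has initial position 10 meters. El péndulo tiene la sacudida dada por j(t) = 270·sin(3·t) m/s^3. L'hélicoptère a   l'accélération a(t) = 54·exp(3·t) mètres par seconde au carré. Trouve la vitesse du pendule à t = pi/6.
Pour résoudre ceci, nous devons prendre 2 intégrales de notre équation du jerk j(t) = 270·sin(3·t). L'intégrale du jerk, avec a(0) = -90, donne l'accélération: a(t) = -90·cos(3·t). En intégrant l'accélération et en utilisant la condition initiale v(0) = 0, nous obtenons v(t) = -30·sin(3·t). Nous avons la vitesse v(t) = -30·sin(3·t). En substituant t = pi/6: v(pi/6) = -30.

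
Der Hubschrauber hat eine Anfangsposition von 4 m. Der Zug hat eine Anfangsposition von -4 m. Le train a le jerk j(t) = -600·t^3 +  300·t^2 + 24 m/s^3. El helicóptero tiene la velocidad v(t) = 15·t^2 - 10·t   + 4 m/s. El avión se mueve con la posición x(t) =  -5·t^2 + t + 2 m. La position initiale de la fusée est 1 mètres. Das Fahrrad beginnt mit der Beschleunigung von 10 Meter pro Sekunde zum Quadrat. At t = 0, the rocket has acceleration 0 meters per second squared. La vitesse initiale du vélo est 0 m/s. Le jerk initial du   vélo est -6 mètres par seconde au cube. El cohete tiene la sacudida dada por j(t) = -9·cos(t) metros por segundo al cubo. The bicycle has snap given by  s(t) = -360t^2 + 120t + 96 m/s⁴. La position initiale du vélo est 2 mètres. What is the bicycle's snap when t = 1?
Using s(t) = -360·t^2 + 120·t + 96 and substituting t = 1, we find s = -144.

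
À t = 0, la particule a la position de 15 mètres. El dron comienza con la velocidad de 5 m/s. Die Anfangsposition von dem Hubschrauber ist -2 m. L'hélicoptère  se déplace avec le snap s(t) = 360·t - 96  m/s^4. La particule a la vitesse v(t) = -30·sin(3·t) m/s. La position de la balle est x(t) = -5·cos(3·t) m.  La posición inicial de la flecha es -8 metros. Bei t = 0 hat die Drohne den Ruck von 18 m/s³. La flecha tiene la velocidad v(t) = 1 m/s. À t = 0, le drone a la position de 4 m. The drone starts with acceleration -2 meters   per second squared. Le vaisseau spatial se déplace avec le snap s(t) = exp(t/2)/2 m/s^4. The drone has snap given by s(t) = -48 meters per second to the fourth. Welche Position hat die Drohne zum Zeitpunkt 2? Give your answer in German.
Wir müssen die Stammfunktion unserer Gleichung für den Snap s(t) = -48 4-mal finden. Mit ∫s(t)dt und Anwendung von j(0) = 18, finden wir j(t) = 18 - 48·t. Das Integral von dem Ruck, mit a(0) = -2, ergibt die Beschleunigung: a(t) = -24·t^2 + 18·t - 2. Mit ∫a(t)dt und Anwendung von v(0) = 5, finden wir v(t) = -8·t^3 + 9·t^2 - 2·t + 5. Durch Integration von der Geschwindigkeit und Verwendung der Anfangsbedingung x(0) = 4, erhalten wir x(t) = -2·t^4 + 3·t^3 - t^2 + 5·t + 4. Wir haben die Position x(t) = -2·t^4 + 3·t^3 - t^2 + 5·t + 4. Durch Einsetzen von t = 2: x(2) = 2.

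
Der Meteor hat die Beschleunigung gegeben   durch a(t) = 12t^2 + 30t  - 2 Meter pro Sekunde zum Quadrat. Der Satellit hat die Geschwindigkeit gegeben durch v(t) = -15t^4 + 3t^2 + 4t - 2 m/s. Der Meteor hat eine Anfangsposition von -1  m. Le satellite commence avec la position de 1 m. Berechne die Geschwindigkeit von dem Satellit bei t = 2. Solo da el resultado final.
Bei t = 2, v = -222.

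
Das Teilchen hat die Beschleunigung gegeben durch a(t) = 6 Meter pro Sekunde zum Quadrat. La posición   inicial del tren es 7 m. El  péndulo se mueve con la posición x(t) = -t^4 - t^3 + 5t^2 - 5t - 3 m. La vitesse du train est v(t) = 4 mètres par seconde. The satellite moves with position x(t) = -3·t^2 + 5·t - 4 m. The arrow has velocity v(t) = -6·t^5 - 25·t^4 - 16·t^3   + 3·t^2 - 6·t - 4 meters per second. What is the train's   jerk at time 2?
To solve this, we need to take 2 derivatives of our velocity equation v(t) = 4. Differentiating velocity, we get acceleration: a(t) = 0. The derivative of acceleration gives jerk: j(t) = 0. From the given jerk equation j(t) = 0, we substitute t = 2 to get j = 0.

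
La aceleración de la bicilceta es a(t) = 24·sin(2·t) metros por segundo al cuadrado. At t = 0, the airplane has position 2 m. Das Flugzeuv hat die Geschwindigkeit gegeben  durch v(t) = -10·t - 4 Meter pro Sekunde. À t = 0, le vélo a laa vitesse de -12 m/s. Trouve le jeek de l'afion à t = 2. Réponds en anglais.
To solve this, we need to take 2 derivatives of our velocity equation v(t) = -10·t - 4. Differentiating velocity, we get acceleration: a(t) = -10. Differentiating acceleration, we get jerk: j(t) = 0. Using j(t) = 0 and substituting t = 2, we find j = 0.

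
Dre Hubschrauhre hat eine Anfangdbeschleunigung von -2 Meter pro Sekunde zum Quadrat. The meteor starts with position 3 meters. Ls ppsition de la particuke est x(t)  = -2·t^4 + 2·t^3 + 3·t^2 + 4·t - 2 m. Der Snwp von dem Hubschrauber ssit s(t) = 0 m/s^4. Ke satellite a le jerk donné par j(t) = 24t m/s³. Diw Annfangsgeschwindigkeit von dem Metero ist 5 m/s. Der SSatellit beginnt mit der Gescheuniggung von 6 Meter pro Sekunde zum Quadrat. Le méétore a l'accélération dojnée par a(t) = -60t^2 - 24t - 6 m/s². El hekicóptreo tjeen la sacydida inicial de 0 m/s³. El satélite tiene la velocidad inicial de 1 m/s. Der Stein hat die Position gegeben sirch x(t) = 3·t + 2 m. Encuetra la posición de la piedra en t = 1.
Usando x(t) = 3·t + 2 y sustituyendo t = 1, encontramos x = 5.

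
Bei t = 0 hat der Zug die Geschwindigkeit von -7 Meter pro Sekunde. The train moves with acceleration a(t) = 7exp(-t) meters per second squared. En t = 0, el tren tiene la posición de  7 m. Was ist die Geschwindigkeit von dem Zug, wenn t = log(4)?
Ausgehend von der Beschleunigung a(t) = 7·exp(-t), nehmen wir 1 Integral. Mit ∫a(t)dt und Anwendung von v(0) = -7, finden wir v(t) = -7·exp(-t). Wir haben die Geschwindigkeit v(t) = -7·exp(-t). Durch Einsetzen von t = log(4): v(log(4)) = -7/4.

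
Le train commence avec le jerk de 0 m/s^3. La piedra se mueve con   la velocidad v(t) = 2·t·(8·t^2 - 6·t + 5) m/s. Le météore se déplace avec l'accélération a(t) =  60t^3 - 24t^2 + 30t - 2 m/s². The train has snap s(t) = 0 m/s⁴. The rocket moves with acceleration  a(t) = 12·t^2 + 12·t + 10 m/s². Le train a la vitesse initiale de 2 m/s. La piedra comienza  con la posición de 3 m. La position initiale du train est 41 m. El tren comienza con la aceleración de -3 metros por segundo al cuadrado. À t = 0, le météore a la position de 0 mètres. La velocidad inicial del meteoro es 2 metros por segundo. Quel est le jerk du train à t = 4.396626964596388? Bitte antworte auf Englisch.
We must find the integral of our snap equation s(t) = 0 1 time. Integrating snap and using the initial condition j(0) = 0, we get j(t) = 0. From the given jerk equation j(t) = 0, we substitute t = 4.396626964596388 to get j = 0.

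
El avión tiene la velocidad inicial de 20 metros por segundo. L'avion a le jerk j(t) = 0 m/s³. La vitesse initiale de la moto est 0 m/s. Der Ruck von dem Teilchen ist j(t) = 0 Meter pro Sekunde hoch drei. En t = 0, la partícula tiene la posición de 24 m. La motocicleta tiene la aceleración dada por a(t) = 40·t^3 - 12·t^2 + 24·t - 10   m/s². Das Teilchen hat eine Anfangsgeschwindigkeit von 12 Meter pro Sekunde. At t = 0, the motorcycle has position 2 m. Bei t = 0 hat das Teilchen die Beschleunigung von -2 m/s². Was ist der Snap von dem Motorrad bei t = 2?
Um dies zu lösen, müssen wir 2 Ableitungen unserer Gleichung für die Beschleunigung a(t) = 40·t^3 - 12·t^2 + 24·t - 10 nehmen. Durch Ableiten von der Beschleunigung erhalten wir den Ruck: j(t) = 120·t^2 - 24·t + 24. Durch Ableiten von dem Ruck erhalten wir den Snap: s(t) = 240·t - 24. Mit s(t) = 240·t - 24 und Einsetzen von t = 2, finden wir s = 456.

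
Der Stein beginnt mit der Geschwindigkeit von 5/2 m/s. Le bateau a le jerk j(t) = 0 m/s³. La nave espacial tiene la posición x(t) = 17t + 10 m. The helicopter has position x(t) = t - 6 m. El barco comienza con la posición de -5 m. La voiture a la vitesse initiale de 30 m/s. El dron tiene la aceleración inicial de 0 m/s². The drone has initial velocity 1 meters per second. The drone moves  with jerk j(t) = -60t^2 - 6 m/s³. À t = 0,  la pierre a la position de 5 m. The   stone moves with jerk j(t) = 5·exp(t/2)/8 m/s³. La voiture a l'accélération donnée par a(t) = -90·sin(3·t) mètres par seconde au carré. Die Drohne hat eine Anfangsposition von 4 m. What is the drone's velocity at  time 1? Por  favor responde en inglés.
To find the answer, we compute 2 antiderivatives of j(t) = -60·t^2 - 6. Integrating jerk and using the initial condition a(0) = 0, we get a(t) = -20·t^3 - 6·t. The integral of acceleration is velocity. Using v(0) = 1, we get v(t) = -5·t^4 - 3·t^2 + 1. We have velocity v(t) = -5·t^4 - 3·t^2 + 1. Substituting t = 1: v(1) = -7.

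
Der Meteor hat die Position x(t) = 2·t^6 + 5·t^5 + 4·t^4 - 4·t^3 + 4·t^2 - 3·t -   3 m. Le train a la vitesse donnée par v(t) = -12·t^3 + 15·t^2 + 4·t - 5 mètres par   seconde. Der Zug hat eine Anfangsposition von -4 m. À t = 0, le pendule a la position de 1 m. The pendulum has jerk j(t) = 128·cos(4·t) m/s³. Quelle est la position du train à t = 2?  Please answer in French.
Nous devons trouver l'intégrale de notre équation de la vitesse v(t) = -12·t^3 + 15·t^2 + 4·t - 5 1 fois. La primitive de la vitesse est la position. En utilisant x(0) = -4, nous obtenons x(t) = -3·t^4 + 5·t^3 + 2·t^2 - 5·t - 4. Nous avons la position x(t) = -3·t^4 + 5·t^3 + 2·t^2 - 5·t - 4. En substituant t = 2: x(2) = -14.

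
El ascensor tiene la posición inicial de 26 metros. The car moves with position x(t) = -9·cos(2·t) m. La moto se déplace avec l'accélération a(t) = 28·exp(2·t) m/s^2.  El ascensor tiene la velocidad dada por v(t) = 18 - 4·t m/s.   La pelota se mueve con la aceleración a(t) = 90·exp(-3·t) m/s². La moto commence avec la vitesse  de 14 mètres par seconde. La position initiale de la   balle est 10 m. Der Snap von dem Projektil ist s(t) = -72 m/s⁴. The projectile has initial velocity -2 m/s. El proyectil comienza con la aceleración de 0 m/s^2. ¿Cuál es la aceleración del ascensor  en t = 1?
Debemos derivar nuestra ecuación de la velocidad v(t) = 18 - 4·t 1 vez. Tomando d/dt de v(t), encontramos a(t) = -4. Usando a(t) = -4 y sustituyendo t = 1, encontramos a = -4.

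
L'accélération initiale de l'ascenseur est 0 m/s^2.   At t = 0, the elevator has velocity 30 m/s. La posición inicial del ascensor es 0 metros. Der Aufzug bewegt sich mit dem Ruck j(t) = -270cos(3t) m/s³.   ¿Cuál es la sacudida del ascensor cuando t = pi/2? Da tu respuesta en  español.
Usando j(t) = -270·cos(3·t) y sustituyendo t = pi/2, encontramos j = 0.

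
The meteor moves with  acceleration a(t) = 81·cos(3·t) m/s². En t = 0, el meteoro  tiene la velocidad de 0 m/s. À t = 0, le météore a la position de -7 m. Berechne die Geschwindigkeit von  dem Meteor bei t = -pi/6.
Um dies zu lösen, müssen wir 1 Integral unserer Gleichung für die Beschleunigung a(t) = 81·cos(3·t) finden. Das Integral von der Beschleunigung ist die Geschwindigkeit. Mit v(0) = 0 erhalten wir v(t) = 27·sin(3·t). Wir haben die Geschwindigkeit v(t) = 27·sin(3·t). Durch Einsetzen von t = -pi/6: v(-pi/6) = -27.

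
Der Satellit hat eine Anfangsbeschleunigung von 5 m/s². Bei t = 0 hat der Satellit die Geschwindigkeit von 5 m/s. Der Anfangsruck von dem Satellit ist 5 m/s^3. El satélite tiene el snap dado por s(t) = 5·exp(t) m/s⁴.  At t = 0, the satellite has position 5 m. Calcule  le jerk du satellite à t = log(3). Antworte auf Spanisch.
Partiendo del snap s(t) = 5·exp(t), tomamos 1 integral. Tomando ∫s(t)dt y aplicando j(0) = 5, encontramos j(t) = 5·exp(t). De la ecuación de la sacudida j(t) = 5·exp(t), sustituimos t = log(3) para obtener j = 15.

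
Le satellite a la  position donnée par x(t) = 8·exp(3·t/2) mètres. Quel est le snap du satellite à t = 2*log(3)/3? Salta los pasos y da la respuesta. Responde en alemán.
Die Antwort ist 243/2.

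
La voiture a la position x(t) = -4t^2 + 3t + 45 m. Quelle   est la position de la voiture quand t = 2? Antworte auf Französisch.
De l'équation de la position x(t) = -4·t^2 + 3·t + 45, nous substituons t = 2 pour obtenir x = 35.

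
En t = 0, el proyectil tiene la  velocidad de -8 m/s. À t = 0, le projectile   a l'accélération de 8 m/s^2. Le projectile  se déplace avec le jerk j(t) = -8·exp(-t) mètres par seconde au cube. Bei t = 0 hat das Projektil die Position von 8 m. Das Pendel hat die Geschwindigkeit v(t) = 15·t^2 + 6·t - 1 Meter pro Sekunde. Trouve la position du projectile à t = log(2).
Pour résoudre ceci, nous devons prendre 3 intégrales de notre équation du jerk j(t) = -8·exp(-t). L'intégrale du jerk, avec a(0) = 8, donne l'accélération: a(t) = 8·exp(-t). En prenant ∫a(t)dt et en appliquant v(0) = -8, nous trouvons v(t) = -8·exp(-t). La primitive de la vitesse, avec x(0) = 8, donne la position: x(t) = 8·exp(-t). En utilisant x(t) = 8·exp(-t) et en substituant t = log(2), nous trouvons x = 4.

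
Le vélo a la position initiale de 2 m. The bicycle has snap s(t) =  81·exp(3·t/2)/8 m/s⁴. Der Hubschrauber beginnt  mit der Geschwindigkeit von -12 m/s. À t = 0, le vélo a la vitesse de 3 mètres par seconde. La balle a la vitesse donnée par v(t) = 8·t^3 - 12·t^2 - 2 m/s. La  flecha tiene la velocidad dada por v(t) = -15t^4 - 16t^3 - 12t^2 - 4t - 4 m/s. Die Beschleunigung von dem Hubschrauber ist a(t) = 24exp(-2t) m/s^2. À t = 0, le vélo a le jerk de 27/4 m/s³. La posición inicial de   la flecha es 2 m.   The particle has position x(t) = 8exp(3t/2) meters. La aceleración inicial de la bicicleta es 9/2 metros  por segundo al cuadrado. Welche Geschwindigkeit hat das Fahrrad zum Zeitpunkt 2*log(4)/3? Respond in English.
Starting from snap s(t) = 81·exp(3·t/2)/8, we take 3 antiderivatives. Finding the integral of s(t) and using j(0) = 27/4: j(t) = 27·exp(3·t/2)/4. The integral of jerk is acceleration. Using a(0) = 9/2, we get a(t) = 9·exp(3·t/2)/2. Taking ∫a(t)dt and applying v(0) = 3, we find v(t) = 3·exp(3·t/2). From the given velocity equation v(t) = 3·exp(3·t/2), we substitute t = 2*log(4)/3 to get v = 12.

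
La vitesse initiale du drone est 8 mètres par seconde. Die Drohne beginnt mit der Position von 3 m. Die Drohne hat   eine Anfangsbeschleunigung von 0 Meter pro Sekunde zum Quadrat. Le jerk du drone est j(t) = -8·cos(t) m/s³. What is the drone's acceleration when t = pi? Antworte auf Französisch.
Nous devons intégrer notre équation du jerk j(t) = -8·cos(t) 1 fois. La primitive du jerk est l'accélération. En utilisant a(0) = 0, nous obtenons a(t) = -8·sin(t). En utilisant a(t) = -8·sin(t) et en substituant t = pi, nous trouvons a = 0.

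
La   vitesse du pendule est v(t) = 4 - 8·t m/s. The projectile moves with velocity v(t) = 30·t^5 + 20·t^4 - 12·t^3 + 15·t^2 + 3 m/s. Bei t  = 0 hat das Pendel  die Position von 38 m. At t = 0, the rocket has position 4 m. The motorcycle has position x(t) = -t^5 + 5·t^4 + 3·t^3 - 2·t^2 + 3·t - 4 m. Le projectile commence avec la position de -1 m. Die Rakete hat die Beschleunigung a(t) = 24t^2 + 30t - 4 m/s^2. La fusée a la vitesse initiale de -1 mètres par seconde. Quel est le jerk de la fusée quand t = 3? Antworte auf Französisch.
En partant de l'accélération a(t) = 24·t^2 + 30·t - 4, nous prenons 1 dérivée. En prenant d/dt de a(t), nous trouvons j(t) = 48·t + 30. En utilisant j(t) = 48·t + 30 et en substituant t = 3, nous trouvons j = 174.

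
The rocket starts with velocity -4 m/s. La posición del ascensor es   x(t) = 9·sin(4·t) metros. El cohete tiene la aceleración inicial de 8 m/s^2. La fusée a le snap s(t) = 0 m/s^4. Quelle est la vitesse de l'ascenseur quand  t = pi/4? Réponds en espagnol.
Para resolver esto, necesitamos tomar 1 derivada de nuestra ecuación de la posición x(t) = 9·sin(4·t). La derivada de la posición da la velocidad: v(t) = 36·cos(4·t). De la ecuación de la velocidad v(t) = 36·cos(4·t), sustituimos t = pi/4 para obtener v = -36.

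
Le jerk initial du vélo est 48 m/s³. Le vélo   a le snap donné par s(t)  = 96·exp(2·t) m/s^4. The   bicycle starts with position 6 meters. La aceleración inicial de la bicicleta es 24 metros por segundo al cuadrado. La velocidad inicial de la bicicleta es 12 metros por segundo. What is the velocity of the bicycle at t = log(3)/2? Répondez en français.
Pour résoudre ceci, nous devons prendre 3 intégrales de notre équation du snap s(t) = 96·exp(2·t). L'intégrale du snap est le jerk. En utilisant j(0) = 48, nous obtenons j(t) = 48·exp(2·t). En intégrant le jerk et en utilisant la condition initiale a(0) = 24, nous obtenons a(t) = 24·exp(2·t). L'intégrale de l'accélération est la vitesse. En utilisant v(0) = 12, nous obtenons v(t) = 12·exp(2·t). En utilisant v(t) = 12·exp(2·t) et en substituant t = log(3)/2, nous trouvons v = 36.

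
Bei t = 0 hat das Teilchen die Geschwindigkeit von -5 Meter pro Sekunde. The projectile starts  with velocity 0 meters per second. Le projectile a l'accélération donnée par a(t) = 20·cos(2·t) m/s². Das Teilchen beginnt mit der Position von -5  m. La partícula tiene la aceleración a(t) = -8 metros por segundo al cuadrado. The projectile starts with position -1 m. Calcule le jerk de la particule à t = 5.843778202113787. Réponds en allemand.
Wir müssen unsere Gleichung für die Beschleunigung a(t) = -8 1-mal ableiten. Die Ableitung von der Beschleunigung ergibt den Ruck: j(t) = 0. Aus der Gleichung für den Ruck j(t) = 0, setzen wir t = 5.843778202113787 ein und erhalten j = 0.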